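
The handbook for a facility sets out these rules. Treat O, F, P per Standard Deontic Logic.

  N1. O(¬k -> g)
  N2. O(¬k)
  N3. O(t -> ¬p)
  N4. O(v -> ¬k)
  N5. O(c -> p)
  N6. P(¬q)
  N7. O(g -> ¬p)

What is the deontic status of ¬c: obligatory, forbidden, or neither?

From premise 2 we have O(¬k).
Applying K to premise 1 (O(¬k -> g)) and O(¬k) yields O(g).
Premise 7 is O(g -> ¬p); since O(g), deontic closure gives O(¬p).
The contrapositive of premise 5 (O(c -> p)) is O(¬p -> ¬c), and O(¬p) is already established, so O(¬c).
Premises 3, 4, 6 do not contribute to this derivation.
Hence ¬c is obligatory.

Obligatory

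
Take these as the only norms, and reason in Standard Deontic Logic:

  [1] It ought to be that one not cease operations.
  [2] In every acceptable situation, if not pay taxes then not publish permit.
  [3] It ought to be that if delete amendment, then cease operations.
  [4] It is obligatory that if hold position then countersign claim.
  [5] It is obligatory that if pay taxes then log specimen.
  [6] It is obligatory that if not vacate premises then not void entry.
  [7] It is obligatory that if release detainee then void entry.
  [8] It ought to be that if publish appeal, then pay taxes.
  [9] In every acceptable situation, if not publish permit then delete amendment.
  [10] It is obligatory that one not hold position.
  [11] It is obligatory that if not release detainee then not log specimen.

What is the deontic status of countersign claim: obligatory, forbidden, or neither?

Neither

Premise 4 is O(hold_position → countersign_claim), but O(hold_position) is not derivable from the premises, so it does not yield O(countersign_claim).
No premise or chain of K-axiom applications forces O(countersign_claim), and none forces O(¬countersign_claim). So countersign_claim is neither obligatory nor forbidden under these norms.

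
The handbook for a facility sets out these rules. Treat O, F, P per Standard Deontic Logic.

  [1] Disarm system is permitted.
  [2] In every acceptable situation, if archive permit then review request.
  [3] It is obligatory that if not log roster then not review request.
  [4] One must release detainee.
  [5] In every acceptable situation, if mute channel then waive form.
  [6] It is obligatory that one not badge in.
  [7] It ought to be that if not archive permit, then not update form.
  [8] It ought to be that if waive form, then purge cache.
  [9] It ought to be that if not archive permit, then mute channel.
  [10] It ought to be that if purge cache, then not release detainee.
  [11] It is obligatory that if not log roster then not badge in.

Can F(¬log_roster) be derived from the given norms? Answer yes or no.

Premise 4 gives O(release_detainee).
Premise 10 is O(purge_cache → ¬release_detainee); contrapositively O(release_detainee → ¬purge_cache). Since O(release_detainee) holds, K gives O(¬purge_cache).
Premise 8 is O(waive_form → purge_cache); contrapositively O(¬purge_cache → ¬waive_form). Since O(¬purge_cache) holds, K gives O(¬waive_form).
Premise 5, O(mute_channel → waive_form), contraposes to O(¬waive_form → ¬mute_channel); with O(¬waive_form) we get O(¬mute_channel).
The contrapositive of premise 9 (O(¬archive_permit → mute_channel)) is O(¬mute_channel → archive_permit), and O(¬mute_channel) is already established, so O(archive_permit).
From O(archive_permit) and premise 2, O(archive_permit → review_request), we obtain O(review_request).
Premise 3 is O(¬log_roster → ¬review_request); contrapositively O(review_request → log_roster). Since O(review_request) holds, K gives O(log_roster).
Premises 1, 6, 7, 11 do not contribute to this derivation.
So O(log_roster) holds, i.e. F(¬log_roster). The claim follows.

Yes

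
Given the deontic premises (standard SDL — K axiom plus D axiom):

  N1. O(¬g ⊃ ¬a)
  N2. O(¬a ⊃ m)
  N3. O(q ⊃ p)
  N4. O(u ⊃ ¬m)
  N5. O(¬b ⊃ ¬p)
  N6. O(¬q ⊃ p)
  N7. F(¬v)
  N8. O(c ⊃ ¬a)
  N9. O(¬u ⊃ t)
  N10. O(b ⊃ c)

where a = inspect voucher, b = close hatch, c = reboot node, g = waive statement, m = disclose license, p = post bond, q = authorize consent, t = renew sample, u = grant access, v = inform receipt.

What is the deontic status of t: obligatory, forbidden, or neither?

Obligatory

By case analysis on ¬q: premise 6 gives O(¬q ⊃ p) and premise 3 gives O(q ⊃ p), so O(p) either way.
Premise 5 is O(¬b ⊃ ¬p); contrapositively O(p ⊃ b). Since O(p) holds, K gives O(b).
With premise 10, O(b ⊃ c), the K-axiom yields O(c).
Applying K to premise 8 (O(c ⊃ ¬a)) and O(c) yields O(¬a).
Premise 2 is O(¬a ⊃ m); since O(¬a), deontic closure gives O(m).
Premise 4 is O(u ⊃ ¬m); contrapositively O(m ⊃ ¬u). Since O(m) holds, K gives O(¬u).
Applying K to premise 9 (O(¬u ⊃ t)) and O(¬u) yields O(t).
Premises 1, 7 do not contribute to this derivation.
Hence t is obligatory.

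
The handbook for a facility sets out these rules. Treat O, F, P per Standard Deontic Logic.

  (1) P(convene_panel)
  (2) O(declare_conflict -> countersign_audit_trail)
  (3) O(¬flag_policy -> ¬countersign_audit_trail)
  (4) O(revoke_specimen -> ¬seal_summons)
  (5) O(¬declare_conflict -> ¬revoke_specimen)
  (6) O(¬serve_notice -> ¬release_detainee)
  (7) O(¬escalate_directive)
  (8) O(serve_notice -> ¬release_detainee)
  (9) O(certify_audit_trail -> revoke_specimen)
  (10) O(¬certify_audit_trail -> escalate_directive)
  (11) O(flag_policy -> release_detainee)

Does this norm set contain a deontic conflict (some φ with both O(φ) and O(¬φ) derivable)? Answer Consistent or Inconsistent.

By case analysis on ¬serve_notice: premise 6 gives O(¬serve_notice -> ¬release_detainee) and premise 8 gives O(serve_notice -> ¬release_detainee), so O(¬release_detainee) either way.
Premise 11 is O(flag_policy -> release_detainee); contrapositively O(¬release_detainee -> ¬flag_policy). Since O(¬release_detainee) holds, K gives O(¬flag_policy).
Applying K to premise 3 (O(¬flag_policy -> ¬countersign_audit_trail)) and O(¬flag_policy) yields O(¬countersign_audit_trail).
The contrapositive of premise 2 (O(declare_conflict -> countersign_audit_trail)) is O(¬countersign_audit_trail -> ¬declare_conflict), and O(¬countersign_audit_trail) is already established, so O(¬declare_conflict).
With premise 5, O(¬declare_conflict -> ¬revoke_specimen), the K-axiom yields O(¬revoke_specimen).
Premise 9 is O(certify_audit_trail -> revoke_specimen); contrapositively O(¬revoke_specimen -> ¬certify_audit_trail). Since O(¬revoke_specimen) holds, K gives O(¬certify_audit_trail).
With premise 10, O(¬certify_audit_trail -> escalate_directive), the K-axiom yields O(escalate_directive).
Yet premise 7 states O(¬escalate_directive).
We now have both O(escalate_directive) and O(¬escalate_directive) — escalate_directive is simultaneously obligatory and forbidden, violating the D-axiom.

Inconsistent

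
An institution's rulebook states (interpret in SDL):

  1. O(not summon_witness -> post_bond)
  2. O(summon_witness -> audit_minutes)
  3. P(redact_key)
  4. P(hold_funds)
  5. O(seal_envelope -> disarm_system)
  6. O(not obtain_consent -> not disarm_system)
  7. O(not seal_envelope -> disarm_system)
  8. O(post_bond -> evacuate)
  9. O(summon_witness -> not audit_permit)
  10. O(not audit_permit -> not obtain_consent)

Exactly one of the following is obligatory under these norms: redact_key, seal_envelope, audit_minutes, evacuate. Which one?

Premises 7 and 5 are O(not seal_envelope -> disarm_system) and O(seal_envelope -> disarm_system); every ideal world satisfies not seal_envelope or seal_envelope, so in either case disarm_system holds — hence O(disarm_system).
Premise 6 is O(not obtain_consent -> not disarm_system); contrapositively O(disarm_system -> obtain_consent). Since O(disarm_system) holds, K gives O(obtain_consent).
Premise 10, O(not audit_permit -> not obtain_consent), contraposes to O(obtain_consent -> audit_permit); with O(obtain_consent) we get O(audit_permit).
Premise 9 is O(summon_witness -> not audit_permit); contrapositively O(audit_permit -> not summon_witness). Since O(audit_permit) holds, K gives O(not summon_witness).
Premise 1 is O(not summon_witness -> post_bond); since O(not summon_witness), deontic closure gives O(post_bond).
With premise 8, O(post_bond -> evacuate), the K-axiom yields O(evacuate).
So O(evacuate) holds — evacuate is obligatory. None of the other listed options is made obligatory by any chain of premises.

evacuate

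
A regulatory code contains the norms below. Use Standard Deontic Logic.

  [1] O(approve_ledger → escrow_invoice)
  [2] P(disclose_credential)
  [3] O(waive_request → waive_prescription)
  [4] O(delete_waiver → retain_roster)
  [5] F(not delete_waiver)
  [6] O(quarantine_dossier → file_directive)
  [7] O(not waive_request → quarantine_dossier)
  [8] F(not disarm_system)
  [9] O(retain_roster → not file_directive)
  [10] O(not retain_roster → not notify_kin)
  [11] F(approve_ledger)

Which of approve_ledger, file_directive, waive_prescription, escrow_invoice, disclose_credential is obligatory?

waive_prescription

Premise 5 is F(not delete_waiver), i.e. O(delete_waiver).
Applying K to premise 4 (O(delete_waiver → retain_roster)) and O(delete_waiver) yields O(retain_roster).
Premise 9 is O(retain_roster → not file_directive); since O(retain_roster), deontic closure gives O(not file_directive).
Premise 6 is O(quarantine_dossier → file_directive); contrapositively O(not file_directive → not quarantine_dossier). Since O(not file_directive) holds, K gives O(not quarantine_dossier).
Premise 7 is O(not waive_request → quarantine_dossier); contrapositively O(not quarantine_dossier → waive_request). Since O(not quarantine_dossier) holds, K gives O(waive_request).
From O(waive_request) and premise 3, O(waive_request → waive_prescription), we obtain O(waive_prescription).
So O(waive_prescription) holds — waive_prescription is obligatory. None of the other listed options is made obligatory by any chain of premises.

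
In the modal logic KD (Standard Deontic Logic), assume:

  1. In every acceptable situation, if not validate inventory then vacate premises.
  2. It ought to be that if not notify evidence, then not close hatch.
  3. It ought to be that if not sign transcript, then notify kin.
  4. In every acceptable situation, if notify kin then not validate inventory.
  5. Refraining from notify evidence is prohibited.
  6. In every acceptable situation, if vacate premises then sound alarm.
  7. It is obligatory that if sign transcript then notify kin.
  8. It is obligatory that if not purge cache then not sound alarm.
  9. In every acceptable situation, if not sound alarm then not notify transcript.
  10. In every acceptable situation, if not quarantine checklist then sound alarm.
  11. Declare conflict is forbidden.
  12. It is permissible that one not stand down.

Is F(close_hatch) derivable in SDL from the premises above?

Premise 2 is O(¬notify_evidence → ¬close_hatch), but O(¬notify_evidence) is not derivable from the premises, so it does not yield O(¬close_hatch).
No other premise forces O(¬close_hatch). An ideal world satisfying every premise can still have close_hatch true, so F(close_hatch) is not derivable.

No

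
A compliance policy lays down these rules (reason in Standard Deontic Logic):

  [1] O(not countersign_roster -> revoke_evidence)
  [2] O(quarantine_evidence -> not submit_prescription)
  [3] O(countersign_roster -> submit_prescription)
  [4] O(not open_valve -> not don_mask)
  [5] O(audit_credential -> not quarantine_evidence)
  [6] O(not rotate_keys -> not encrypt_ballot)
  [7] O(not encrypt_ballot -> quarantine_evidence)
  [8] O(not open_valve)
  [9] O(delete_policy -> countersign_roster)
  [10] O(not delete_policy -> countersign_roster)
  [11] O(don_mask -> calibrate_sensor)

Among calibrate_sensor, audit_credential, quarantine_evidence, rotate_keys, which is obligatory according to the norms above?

rotate_keys

By case analysis on delete_policy: premise 9 gives O(delete_policy -> countersign_roster) and premise 10 gives O(not delete_policy -> countersign_roster), so O(countersign_roster) either way.
With premise 3, O(countersign_roster -> submit_prescription), the K-axiom yields O(submit_prescription).
The contrapositive of premise 2 (O(quarantine_evidence -> not submit_prescription)) is O(submit_prescription -> not quarantine_evidence), and O(submit_prescription) is already established, so O(not quarantine_evidence).
Premise 7, O(not encrypt_ballot -> quarantine_evidence), contraposes to O(not quarantine_evidence -> encrypt_ballot); with O(not quarantine_evidence) we get O(encrypt_ballot).
Premise 6, O(not rotate_keys -> not encrypt_ballot), contraposes to O(encrypt_ballot -> rotate_keys); with O(encrypt_ballot) we get O(rotate_keys).
So O(rotate_keys) holds — rotate_keys is obligatory. None of the other listed options is made obligatory by any chain of premises.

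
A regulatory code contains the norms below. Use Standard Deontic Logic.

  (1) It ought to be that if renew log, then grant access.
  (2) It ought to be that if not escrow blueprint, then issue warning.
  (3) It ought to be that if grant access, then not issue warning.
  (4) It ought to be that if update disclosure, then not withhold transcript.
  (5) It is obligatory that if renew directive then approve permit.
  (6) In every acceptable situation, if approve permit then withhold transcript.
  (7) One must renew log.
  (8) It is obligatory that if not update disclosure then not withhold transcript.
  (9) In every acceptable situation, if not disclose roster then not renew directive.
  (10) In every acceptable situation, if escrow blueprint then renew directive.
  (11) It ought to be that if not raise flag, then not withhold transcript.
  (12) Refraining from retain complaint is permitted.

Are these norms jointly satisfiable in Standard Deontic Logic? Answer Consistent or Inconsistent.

Premises 4 and 8 are O(update_disclosure → ¬withhold_transcript) and O(¬update_disclosure → ¬withhold_transcript); every ideal world satisfies update_disclosure or ¬update_disclosure, so in either case ¬withhold_transcript holds — hence O(¬withhold_transcript).
Premise 6 is O(approve_permit → withhold_transcript); contrapositively O(¬withhold_transcript → ¬approve_permit). Since O(¬withhold_transcript) holds, K gives O(¬approve_permit).
Premise 5 is O(renew_directive → approve_permit); contrapositively O(¬approve_permit → ¬renew_directive). Since O(¬approve_permit) holds, K gives O(¬renew_directive).
Premise 10 is O(escrow_blueprint → renew_directive); contrapositively O(¬renew_directive → ¬escrow_blueprint). Since O(¬renew_directive) holds, K gives O(¬escrow_blueprint).
Applying K to premise 2 (O(¬escrow_blueprint → issue_warning)) and O(¬escrow_blueprint) yields O(issue_warning).
The contrapositive of premise 3 (O(grant_access → ¬issue_warning)) is O(issue_warning → ¬grant_access), and O(issue_warning) is already established, so O(¬grant_access).
Premise 1 is O(renew_log → grant_access); contrapositively O(¬grant_access → ¬renew_log). Since O(¬grant_access) holds, K gives O(¬renew_log).
But premise 7 directly asserts O(renew_log).
We now have both O(¬renew_log) and O(renew_log) — renew_log is simultaneously obligatory and forbidden, violating the D-axiom.

Inconsistent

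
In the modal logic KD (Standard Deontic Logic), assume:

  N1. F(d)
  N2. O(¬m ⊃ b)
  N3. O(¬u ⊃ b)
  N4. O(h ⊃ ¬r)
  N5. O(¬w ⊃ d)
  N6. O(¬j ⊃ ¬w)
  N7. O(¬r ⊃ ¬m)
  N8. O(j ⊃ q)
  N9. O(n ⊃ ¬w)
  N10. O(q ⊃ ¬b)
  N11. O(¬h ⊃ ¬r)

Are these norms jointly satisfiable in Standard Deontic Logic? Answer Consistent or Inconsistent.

Inconsistent

By case analysis on h: premise 4 gives O(h ⊃ ¬r) and premise 11 gives O(¬h ⊃ ¬r), so O(¬r) either way.
From O(¬r) and premise 7, O(¬r ⊃ ¬m), we obtain O(¬m).
From O(¬m) and premise 2, O(¬m ⊃ b), we obtain O(b).
The contrapositive of premise 10 (O(q ⊃ ¬b)) is O(b ⊃ ¬q), and O(b) is already established, so O(¬q).
Premise 8, O(j ⊃ q), contraposes to O(¬q ⊃ ¬j); with O(¬q) we get O(¬j).
With premise 6, O(¬j ⊃ ¬w), the K-axiom yields O(¬w).
Premise 5 is O(¬w ⊃ d); since O(¬w), deontic closure gives O(d).
However, F(d) at premise 1 amounts to O(¬d).
We now have both O(d) and O(¬d) — d is simultaneously obligatory and forbidden, violating the D-axiom.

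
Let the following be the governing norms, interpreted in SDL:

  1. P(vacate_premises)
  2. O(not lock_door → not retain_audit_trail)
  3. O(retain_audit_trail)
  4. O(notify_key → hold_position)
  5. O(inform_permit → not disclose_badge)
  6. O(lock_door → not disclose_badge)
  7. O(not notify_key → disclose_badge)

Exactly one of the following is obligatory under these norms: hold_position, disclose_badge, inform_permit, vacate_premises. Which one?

hold_position

From premise 3 we have O(retain_audit_trail).
Premise 2, O(not lock_door → not retain_audit_trail), contraposes to O(retain_audit_trail → lock_door); with O(retain_audit_trail) we get O(lock_door).
With premise 6, O(lock_door → not disclose_badge), the K-axiom yields O(not disclose_badge).
The contrapositive of premise 7 (O(not notify_key → disclose_badge)) is O(not disclose_badge → notify_key), and O(not disclose_badge) is already established, so O(notify_key).
Premise 4 is O(notify_key → hold_position); since O(notify_key), deontic closure gives O(hold_position).
So O(hold_position) holds — hold_position is obligatory. None of the other listed options is made obligatory by any chain of premises.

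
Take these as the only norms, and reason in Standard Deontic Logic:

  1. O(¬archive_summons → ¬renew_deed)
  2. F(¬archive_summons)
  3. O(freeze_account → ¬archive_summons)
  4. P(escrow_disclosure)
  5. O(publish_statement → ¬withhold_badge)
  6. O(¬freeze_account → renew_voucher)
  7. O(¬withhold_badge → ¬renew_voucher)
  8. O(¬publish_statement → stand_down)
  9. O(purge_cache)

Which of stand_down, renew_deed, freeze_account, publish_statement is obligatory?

Premise 2 is F(¬archive_summons), i.e. O(archive_summons).
Premise 3 is O(freeze_account → ¬archive_summons); contrapositively O(archive_summons → ¬freeze_account). Since O(archive_summons) holds, K gives O(¬freeze_account).
Premise 6 is O(¬freeze_account → renew_voucher); since O(¬freeze_account), deontic closure gives O(renew_voucher).
The contrapositive of premise 7 (O(¬withhold_badge → ¬renew_voucher)) is O(renew_voucher → withhold_badge), and O(renew_voucher) is already established, so O(withhold_badge).
Premise 5, O(publish_statement → ¬withhold_badge), contraposes to O(withhold_badge → ¬publish_statement); with O(withhold_badge) we get O(¬publish_statement).
From O(¬publish_statement) and premise 8, O(¬publish_statement → stand_down), we obtain O(stand_down).
So O(stand_down) holds — stand_down is obligatory. None of the other listed options is made obligatory by any chain of premises.

stand_down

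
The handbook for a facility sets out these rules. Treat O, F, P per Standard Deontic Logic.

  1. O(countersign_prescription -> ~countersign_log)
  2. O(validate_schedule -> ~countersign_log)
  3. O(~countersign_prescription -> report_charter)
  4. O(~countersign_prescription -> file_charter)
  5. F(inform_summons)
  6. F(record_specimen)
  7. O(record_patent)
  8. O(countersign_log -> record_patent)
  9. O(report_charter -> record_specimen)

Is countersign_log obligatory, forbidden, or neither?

Forbidden

Premise 6 is F(record_specimen), i.e. O(~record_specimen).
Premise 9, O(report_charter -> record_specimen), contraposes to O(~record_specimen -> ~report_charter); with O(~record_specimen) we get O(~report_charter).
The contrapositive of premise 3 (O(~countersign_prescription -> report_charter)) is O(~report_charter -> countersign_prescription), and O(~report_charter) is already established, so O(countersign_prescription).
Applying K to premise 1 (O(countersign_prescription -> ~countersign_log)) and O(countersign_prescription) yields O(~countersign_log).
Premises 2, 4, 5, 7, 8 do not contribute to this derivation.
Thus O(~countersign_log), which is F(countersign_log): countersign_log is forbidden.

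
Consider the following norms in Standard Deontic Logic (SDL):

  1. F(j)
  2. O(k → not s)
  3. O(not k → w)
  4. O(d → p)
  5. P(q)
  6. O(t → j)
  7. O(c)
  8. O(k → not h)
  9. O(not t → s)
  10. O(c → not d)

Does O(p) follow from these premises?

No

Premise 4 is O(d → p), but O(d) is not derivable from the premises, so it does not yield O(p).
No other premise forces O(p). An ideal world satisfying every premise can still have p false, so O(p) is not derivable.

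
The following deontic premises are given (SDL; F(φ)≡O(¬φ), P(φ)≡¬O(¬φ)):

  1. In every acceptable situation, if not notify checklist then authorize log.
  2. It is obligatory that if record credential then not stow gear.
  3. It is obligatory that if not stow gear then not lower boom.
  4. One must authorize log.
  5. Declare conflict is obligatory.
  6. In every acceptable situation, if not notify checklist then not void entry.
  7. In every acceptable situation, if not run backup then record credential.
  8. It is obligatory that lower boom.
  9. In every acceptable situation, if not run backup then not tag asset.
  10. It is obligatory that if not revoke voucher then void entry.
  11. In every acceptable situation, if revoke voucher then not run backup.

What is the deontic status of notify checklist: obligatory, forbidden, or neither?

Premise 8 states O(lower_boom) outright.
Premise 3 is O(¬stow_gear → ¬lower_boom); contrapositively O(lower_boom → stow_gear). Since O(lower_boom) holds, K gives O(stow_gear).
Premise 2, O(record_credential → ¬stow_gear), contraposes to O(stow_gear → ¬record_credential); with O(stow_gear) we get O(¬record_credential).
Premise 7, O(¬run_backup → record_credential), contraposes to O(¬record_credential → run_backup); with O(¬record_credential) we get O(run_backup).
Premise 11, O(revoke_voucher → ¬run_backup), contraposes to O(run_backup → ¬revoke_voucher); with O(run_backup) we get O(¬revoke_voucher).
From O(¬revoke_voucher) and premise 10, O(¬revoke_voucher → void_entry), we obtain O(void_entry).
The contrapositive of premise 6 (O(¬notify_checklist → ¬void_entry)) is O(void_entry → notify_checklist), and O(void_entry) is already established, so O(notify_checklist).
Premises 1, 4, 5, 9 do not contribute to this derivation.
Hence notify_checklist is obligatory.

Obligatory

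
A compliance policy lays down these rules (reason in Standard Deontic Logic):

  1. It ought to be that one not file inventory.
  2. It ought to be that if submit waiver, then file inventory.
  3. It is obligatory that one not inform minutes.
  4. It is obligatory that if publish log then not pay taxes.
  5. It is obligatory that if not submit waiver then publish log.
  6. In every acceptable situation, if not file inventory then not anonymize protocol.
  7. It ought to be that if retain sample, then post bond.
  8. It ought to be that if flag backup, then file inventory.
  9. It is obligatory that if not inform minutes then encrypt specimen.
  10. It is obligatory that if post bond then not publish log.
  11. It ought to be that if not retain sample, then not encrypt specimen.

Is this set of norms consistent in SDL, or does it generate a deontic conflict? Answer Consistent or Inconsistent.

Premise 3 states O(¬inform_minutes) outright.
Premise 9 is O(¬inform_minutes → encrypt_specimen); since O(¬inform_minutes), deontic closure gives O(encrypt_specimen).
Premise 11 is O(¬retain_sample → ¬encrypt_specimen); contrapositively O(encrypt_specimen → retain_sample). Since O(encrypt_specimen) holds, K gives O(retain_sample).
Applying K to premise 7 (O(retain_sample → post_bond)) and O(retain_sample) yields O(post_bond).
From O(post_bond) and premise 10, O(post_bond → ¬publish_log), we obtain O(¬publish_log).
Premise 5, O(¬submit_waiver → publish_log), contraposes to O(¬publish_log → submit_waiver); with O(¬publish_log) we get O(submit_waiver).
With premise 2, O(submit_waiver → file_inventory), the K-axiom yields O(file_inventory).
However, premise 1 gives O(¬file_inventory).
We now have both O(file_inventory) and O(¬file_inventory) — file_inventory is simultaneously obligatory and forbidden, violating the D-axiom.

Inconsistent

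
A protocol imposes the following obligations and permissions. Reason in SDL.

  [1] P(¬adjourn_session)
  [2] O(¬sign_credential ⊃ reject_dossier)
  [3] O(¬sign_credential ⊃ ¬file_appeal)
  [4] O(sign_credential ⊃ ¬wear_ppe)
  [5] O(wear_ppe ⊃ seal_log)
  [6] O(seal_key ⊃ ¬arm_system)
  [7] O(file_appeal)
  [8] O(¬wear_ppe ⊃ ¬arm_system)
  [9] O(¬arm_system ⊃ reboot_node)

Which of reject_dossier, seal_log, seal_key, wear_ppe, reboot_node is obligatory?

reboot_node

Premise 7 gives O(file_appeal).
Premise 3, O(¬sign_credential ⊃ ¬file_appeal), contraposes to O(file_appeal ⊃ sign_credential); with O(file_appeal) we get O(sign_credential).
Premise 4 is O(sign_credential ⊃ ¬wear_ppe); since O(sign_credential), deontic closure gives O(¬wear_ppe).
Applying K to premise 8 (O(¬wear_ppe ⊃ ¬arm_system)) and O(¬wear_ppe) yields O(¬arm_system).
Premise 9 is O(¬arm_system ⊃ reboot_node); since O(¬arm_system), deontic closure gives O(reboot_node).
So O(reboot_node) holds — reboot_node is obligatory. None of the other listed options is made obligatory by any chain of premises.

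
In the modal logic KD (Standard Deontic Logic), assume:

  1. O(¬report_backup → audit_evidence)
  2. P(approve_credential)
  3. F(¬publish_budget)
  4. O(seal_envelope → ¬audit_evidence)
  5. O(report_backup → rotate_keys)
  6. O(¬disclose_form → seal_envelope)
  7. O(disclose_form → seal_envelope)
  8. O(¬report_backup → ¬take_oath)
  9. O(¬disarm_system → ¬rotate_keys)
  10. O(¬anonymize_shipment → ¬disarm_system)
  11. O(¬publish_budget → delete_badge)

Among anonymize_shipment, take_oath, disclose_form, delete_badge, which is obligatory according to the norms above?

Premises 7 and 6 are O(disclose_form → seal_envelope) and O(¬disclose_form → seal_envelope); every ideal world satisfies disclose_form or ¬disclose_form, so in either case seal_envelope holds — hence O(seal_envelope).
With premise 4, O(seal_envelope → ¬audit_evidence), the K-axiom yields O(¬audit_evidence).
The contrapositive of premise 1 (O(¬report_backup → audit_evidence)) is O(¬audit_evidence → report_backup), and O(¬audit_evidence) is already established, so O(report_backup).
Premise 5 is O(report_backup → rotate_keys); since O(report_backup), deontic closure gives O(rotate_keys).
The contrapositive of premise 9 (O(¬disarm_system → ¬rotate_keys)) is O(rotate_keys → disarm_system), and O(rotate_keys) is already established, so O(disarm_system).
Premise 10 is O(¬anonymize_shipment → ¬disarm_system); contrapositively O(disarm_system → anonymize_shipment). Since O(disarm_system) holds, K gives O(anonymize_shipment).
So O(anonymize_shipment) holds — anonymize_shipment is obligatory. None of the other listed options is made obligatory by any chain of premises.

anonymize_shipment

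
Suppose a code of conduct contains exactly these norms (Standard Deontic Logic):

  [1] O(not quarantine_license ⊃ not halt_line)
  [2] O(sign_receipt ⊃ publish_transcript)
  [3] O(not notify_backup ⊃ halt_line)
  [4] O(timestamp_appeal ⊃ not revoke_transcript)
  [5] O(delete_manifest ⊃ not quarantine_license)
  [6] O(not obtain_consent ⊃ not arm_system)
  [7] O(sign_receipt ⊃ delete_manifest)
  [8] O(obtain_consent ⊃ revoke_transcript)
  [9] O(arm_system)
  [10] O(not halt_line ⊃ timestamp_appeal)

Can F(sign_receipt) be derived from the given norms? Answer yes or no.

Premise 9 states O(arm_system) outright.
The contrapositive of premise 6 (O(not obtain_consent ⊃ not arm_system)) is O(arm_system ⊃ obtain_consent), and O(arm_system) is already established, so O(obtain_consent).
With premise 8, O(obtain_consent ⊃ revoke_transcript), the K-axiom yields O(revoke_transcript).
Premise 4, O(timestamp_appeal ⊃ not revoke_transcript), contraposes to O(revoke_transcript ⊃ not timestamp_appeal); with O(revoke_transcript) we get O(not timestamp_appeal).
The contrapositive of premise 10 (O(not halt_line ⊃ timestamp_appeal)) is O(not timestamp_appeal ⊃ halt_line), and O(not timestamp_appeal) is already established, so O(halt_line).
Premise 1, O(not quarantine_license ⊃ not halt_line), contraposes to O(halt_line ⊃ quarantine_license); with O(halt_line) we get O(quarantine_license).
Premise 5 is O(delete_manifest ⊃ not quarantine_license); contrapositively O(quarantine_license ⊃ not delete_manifest). Since O(quarantine_license) holds, K gives O(not delete_manifest).
The contrapositive of premise 7 (O(sign_receipt ⊃ delete_manifest)) is O(not delete_manifest ⊃ not sign_receipt), and O(not delete_manifest) is already established, so O(not sign_receipt).
Premises 2, 3 do not contribute to this derivation.
So O(not sign_receipt) holds, i.e. F(sign_receipt). The claim follows.

Yes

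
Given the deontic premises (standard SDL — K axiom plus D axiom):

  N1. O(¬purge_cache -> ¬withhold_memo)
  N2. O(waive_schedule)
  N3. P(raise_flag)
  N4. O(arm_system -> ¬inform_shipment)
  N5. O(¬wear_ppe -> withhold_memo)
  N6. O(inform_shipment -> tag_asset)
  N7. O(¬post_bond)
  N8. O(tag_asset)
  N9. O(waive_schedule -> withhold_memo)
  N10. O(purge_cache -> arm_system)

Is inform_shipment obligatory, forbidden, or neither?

Forbidden

Premise 2 states O(waive_schedule) outright.
Applying K to premise 9 (O(waive_schedule -> withhold_memo)) and O(waive_schedule) yields O(withhold_memo).
The contrapositive of premise 1 (O(¬purge_cache -> ¬withhold_memo)) is O(withhold_memo -> purge_cache), and O(withhold_memo) is already established, so O(purge_cache).
From O(purge_cache) and premise 10, O(purge_cache -> arm_system), we obtain O(arm_system).
With premise 4, O(arm_system -> ¬inform_shipment), the K-axiom yields O(¬inform_shipment).
Premises 3, 5, 6, 7, 8 do not contribute to this derivation.
Thus O(¬inform_shipment), which is F(inform_shipment): inform_shipment is forbidden.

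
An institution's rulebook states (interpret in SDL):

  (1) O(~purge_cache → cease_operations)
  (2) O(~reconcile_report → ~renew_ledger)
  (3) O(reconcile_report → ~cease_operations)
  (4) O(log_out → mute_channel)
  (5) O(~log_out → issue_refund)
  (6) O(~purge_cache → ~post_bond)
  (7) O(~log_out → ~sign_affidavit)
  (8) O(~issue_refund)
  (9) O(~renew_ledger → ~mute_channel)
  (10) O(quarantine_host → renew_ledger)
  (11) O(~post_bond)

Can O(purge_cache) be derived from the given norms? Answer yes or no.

Yes

From premise 8 we have O(~issue_refund).
The contrapositive of premise 5 (O(~log_out → issue_refund)) is O(~issue_refund → log_out), and O(~issue_refund) is already established, so O(log_out).
From O(log_out) and premise 4, O(log_out → mute_channel), we obtain O(mute_channel).
Premise 9 is O(~renew_ledger → ~mute_channel); contrapositively O(mute_channel → renew_ledger). Since O(mute_channel) holds, K gives O(renew_ledger).
Premise 2 is O(~reconcile_report → ~renew_ledger); contrapositively O(renew_ledger → reconcile_report). Since O(renew_ledger) holds, K gives O(reconcile_report).
With premise 3, O(reconcile_report → ~cease_operations), the K-axiom yields O(~cease_operations).
The contrapositive of premise 1 (O(~purge_cache → cease_operations)) is O(~cease_operations → purge_cache), and O(~cease_operations) is already established, so O(purge_cache).
Premises 6, 7, 10, 11 do not contribute to this derivation.
So O(purge_cache) follows.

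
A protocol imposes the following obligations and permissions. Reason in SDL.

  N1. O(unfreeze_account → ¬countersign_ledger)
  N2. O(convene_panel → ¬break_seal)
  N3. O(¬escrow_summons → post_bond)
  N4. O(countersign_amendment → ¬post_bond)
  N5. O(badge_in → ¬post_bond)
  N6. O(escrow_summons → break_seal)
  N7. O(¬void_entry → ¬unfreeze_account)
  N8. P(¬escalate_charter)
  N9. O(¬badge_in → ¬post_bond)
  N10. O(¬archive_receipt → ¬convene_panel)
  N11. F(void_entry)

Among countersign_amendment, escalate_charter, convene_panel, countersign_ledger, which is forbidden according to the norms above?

convene_panel

Premises 9 and 5 are O(¬badge_in → ¬post_bond) and O(badge_in → ¬post_bond); every ideal world satisfies ¬badge_in or badge_in, so in either case ¬post_bond holds — hence O(¬post_bond).
Premise 3, O(¬escrow_summons → post_bond), contraposes to O(¬post_bond → escrow_summons); with O(¬post_bond) we get O(escrow_summons).
With premise 6, O(escrow_summons → break_seal), the K-axiom yields O(break_seal).
Premise 2, O(convene_panel → ¬break_seal), contraposes to O(break_seal → ¬convene_panel); with O(break_seal) we get O(¬convene_panel).
So O(¬convene_panel) holds, i.e. convene_panel is forbidden. None of the other listed options is forbidden under the premises.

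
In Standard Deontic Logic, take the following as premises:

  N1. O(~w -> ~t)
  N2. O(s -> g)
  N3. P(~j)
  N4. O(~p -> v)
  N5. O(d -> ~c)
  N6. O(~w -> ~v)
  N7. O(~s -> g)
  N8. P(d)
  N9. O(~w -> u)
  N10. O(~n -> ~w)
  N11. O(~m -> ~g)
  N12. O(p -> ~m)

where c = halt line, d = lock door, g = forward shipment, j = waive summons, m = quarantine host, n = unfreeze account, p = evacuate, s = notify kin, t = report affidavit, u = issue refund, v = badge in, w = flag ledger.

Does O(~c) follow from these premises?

No

Premise 5 is O(d -> ~c), but O(d) is not derivable from the premises (the permission P(d) asserts only ~O(~d), not O(d)), so it does not yield O(~c).
No other premise forces O(~c). An ideal world satisfying every premise can still have ~c false, so O(~c) is not derivable.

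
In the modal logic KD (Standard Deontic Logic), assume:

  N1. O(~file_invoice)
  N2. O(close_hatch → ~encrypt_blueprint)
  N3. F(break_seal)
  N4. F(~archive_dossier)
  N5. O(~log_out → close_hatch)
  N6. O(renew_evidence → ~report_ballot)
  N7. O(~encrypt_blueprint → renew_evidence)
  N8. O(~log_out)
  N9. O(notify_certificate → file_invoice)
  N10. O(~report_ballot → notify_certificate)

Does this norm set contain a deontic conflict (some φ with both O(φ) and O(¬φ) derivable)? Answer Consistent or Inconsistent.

From premise 8 we have O(~log_out).
Premise 5 is O(~log_out → close_hatch); since O(~log_out), deontic closure gives O(close_hatch).
Premise 2 is O(close_hatch → ~encrypt_blueprint); since O(close_hatch), deontic closure gives O(~encrypt_blueprint).
Premise 7 is O(~encrypt_blueprint → renew_evidence); since O(~encrypt_blueprint), deontic closure gives O(renew_evidence).
Applying K to premise 6 (O(renew_evidence → ~report_ballot)) and O(renew_evidence) yields O(~report_ballot).
Premise 10 is O(~report_ballot → notify_certificate); since O(~report_ballot), deontic closure gives O(notify_certificate).
Premise 9 is O(notify_certificate → file_invoice); since O(notify_certificate), deontic closure gives O(file_invoice).
Yet premise 1 states O(~file_invoice).
We now have both O(file_invoice) and O(~file_invoice) — file_invoice is simultaneously obligatory and forbidden, violating the D-axiom.

Inconsistent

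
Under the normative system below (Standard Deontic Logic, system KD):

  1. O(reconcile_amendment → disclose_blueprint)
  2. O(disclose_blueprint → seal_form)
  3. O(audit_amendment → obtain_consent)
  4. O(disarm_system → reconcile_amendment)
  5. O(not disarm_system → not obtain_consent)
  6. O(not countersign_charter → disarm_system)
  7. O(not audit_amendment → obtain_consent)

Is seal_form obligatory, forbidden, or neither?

Obligatory

Premises 7 and 3 are O(not audit_amendment → obtain_consent) and O(audit_amendment → obtain_consent); every ideal world satisfies not audit_amendment or audit_amendment, so in either case obtain_consent holds — hence O(obtain_consent).
Premise 5, O(not disarm_system → not obtain_consent), contraposes to O(obtain_consent → disarm_system); with O(obtain_consent) we get O(disarm_system).
Premise 4 is O(disarm_system → reconcile_amendment); since O(disarm_system), deontic closure gives O(reconcile_amendment).
With premise 1, O(reconcile_amendment → disclose_blueprint), the K-axiom yields O(disclose_blueprint).
Premise 2 is O(disclose_blueprint → seal_form); since O(disclose_blueprint), deontic closure gives O(seal_form).
Premise 6 does not contribute to this derivation.
Hence seal_form is obligatory.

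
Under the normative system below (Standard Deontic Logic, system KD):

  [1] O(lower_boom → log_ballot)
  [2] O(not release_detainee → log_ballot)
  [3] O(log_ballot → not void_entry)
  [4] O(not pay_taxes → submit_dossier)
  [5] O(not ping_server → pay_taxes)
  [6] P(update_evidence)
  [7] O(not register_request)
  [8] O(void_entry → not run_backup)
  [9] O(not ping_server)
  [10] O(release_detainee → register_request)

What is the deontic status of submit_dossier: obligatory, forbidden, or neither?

Premise 4 is O(not pay_taxes → submit_dossier), but O(not pay_taxes) is not derivable from the premises, so it does not yield O(submit_dossier).
No premise or chain of K-axiom applications forces O(submit_dossier), and none forces O(not submit_dossier). So submit_dossier is neither obligatory nor forbidden under these norms.

Neither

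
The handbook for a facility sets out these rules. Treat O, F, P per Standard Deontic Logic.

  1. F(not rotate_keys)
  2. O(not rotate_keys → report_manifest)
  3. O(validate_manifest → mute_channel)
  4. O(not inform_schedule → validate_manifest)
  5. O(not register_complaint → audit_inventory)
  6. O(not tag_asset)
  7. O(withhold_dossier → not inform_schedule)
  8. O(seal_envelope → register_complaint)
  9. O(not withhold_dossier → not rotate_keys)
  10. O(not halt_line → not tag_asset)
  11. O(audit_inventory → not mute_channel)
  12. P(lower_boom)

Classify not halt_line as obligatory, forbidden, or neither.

Neither

Premise 10 is O(not halt_line → not tag_asset); even if O(not tag_asset) held, inferring O(not halt_line) would be affirming the consequent — invalid.
No premise or chain of K-axiom applications forces O(not halt_line), and none forces O(halt_line). So not halt_line is neither obligatory nor forbidden under these norms.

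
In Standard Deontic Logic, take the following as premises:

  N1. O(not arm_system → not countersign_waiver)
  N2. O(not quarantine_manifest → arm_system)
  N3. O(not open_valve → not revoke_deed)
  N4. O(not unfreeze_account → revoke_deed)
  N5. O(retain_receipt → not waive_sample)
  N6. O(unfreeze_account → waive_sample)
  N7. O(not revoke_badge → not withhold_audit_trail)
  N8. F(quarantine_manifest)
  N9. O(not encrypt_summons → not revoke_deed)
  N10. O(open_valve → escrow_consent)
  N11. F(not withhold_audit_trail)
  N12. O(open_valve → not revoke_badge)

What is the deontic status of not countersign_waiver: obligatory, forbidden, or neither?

Premise 1 is O(not arm_system → not countersign_waiver), but O(not arm_system) is not derivable from the premises, so it does not yield O(not countersign_waiver).
No premise or chain of K-axiom applications forces O(not countersign_waiver), and none forces O(countersign_waiver). So not countersign_waiver is neither obligatory nor forbidden under these norms.

Neither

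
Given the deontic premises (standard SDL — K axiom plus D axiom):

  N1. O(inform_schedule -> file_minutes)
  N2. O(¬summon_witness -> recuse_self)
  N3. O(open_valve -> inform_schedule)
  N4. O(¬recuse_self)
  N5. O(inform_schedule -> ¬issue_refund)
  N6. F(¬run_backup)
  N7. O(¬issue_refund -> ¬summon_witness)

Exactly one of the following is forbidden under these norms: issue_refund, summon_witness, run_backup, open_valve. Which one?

open_valve

Premise 4 states O(¬recuse_self) outright.
Premise 2 is O(¬summon_witness -> recuse_self); contrapositively O(¬recuse_self -> summon_witness). Since O(¬recuse_self) holds, K gives O(summon_witness).
Premise 7, O(¬issue_refund -> ¬summon_witness), contraposes to O(summon_witness -> issue_refund); with O(summon_witness) we get O(issue_refund).
The contrapositive of premise 5 (O(inform_schedule -> ¬issue_refund)) is O(issue_refund -> ¬inform_schedule), and O(issue_refund) is already established, so O(¬inform_schedule).
Premise 3, O(open_valve -> inform_schedule), contraposes to O(¬inform_schedule -> ¬open_valve); with O(¬inform_schedule) we get O(¬open_valve).
So O(¬open_valve) holds, i.e. open_valve is forbidden. None of the other listed options is forbidden under the premises.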